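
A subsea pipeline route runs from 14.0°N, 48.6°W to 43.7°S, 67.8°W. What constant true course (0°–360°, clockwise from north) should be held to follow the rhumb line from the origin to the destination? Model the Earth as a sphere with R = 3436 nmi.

Meridional parts: M(φ₁)=+0.2468, M(φ₂)=-0.8496 → ΔM = -1.0965;  Δλ = -0.3351 rad
tan C = Δλ / ΔM = +0.3056 → C = 196.99°

197.0°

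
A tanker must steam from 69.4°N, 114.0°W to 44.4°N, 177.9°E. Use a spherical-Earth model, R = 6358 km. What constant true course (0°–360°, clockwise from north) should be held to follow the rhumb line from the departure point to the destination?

Meridional parts: M(φ₁)=+1.7052, M(φ₂)=+0.8666 → ΔM = -0.8386;  Δλ = -1.1886 rad
tan C = Δλ / ΔM = +1.4173 → C = 234.80°

234.8°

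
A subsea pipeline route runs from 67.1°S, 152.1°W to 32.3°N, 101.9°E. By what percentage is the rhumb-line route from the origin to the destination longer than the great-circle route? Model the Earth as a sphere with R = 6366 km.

3.5%

Great circle: σ = 2.1931 rad → d_gc = Rσ = 13961.2 km
Rhumb: Δφ = +1.7349, Δλ = -1.8500, Δψ = +2.1930, q = Δφ/Δψ = 0.7911 → d_rh = R√(Δφ²+q²Δλ²) = 14449.1 km
Excess = (14449.1 − 13961.2) / 13961.2 = 487.9 / 13961.2 = 3.49% ≈ 3.5%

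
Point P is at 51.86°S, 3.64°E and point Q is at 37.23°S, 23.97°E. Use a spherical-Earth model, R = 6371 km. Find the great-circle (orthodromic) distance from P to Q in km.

Haversine: a = sin²(Δφ/2)+cos φ₁ cos φ₂ sin²(Δλ/2) = 0.03153;  σ = 2·atan2(√a,√(1−a))
σ = 20.455° → d = Rσ = 6371·0.35701 = 2275 km

2275 km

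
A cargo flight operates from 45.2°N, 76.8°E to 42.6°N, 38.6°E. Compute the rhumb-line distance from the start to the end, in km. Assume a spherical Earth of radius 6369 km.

3073 km

Rhumb course C = atan2(Δλ, Δψ) with Δψ = ln[tan(π/4+φ₂/2)/tan(π/4+φ₁/2)] = -0.0630, Δλ = -0.6667 → C = 264.60°
d = R·|Δφ| / |cos C| = 6369·0.04538 / 0.09406 = 3073 km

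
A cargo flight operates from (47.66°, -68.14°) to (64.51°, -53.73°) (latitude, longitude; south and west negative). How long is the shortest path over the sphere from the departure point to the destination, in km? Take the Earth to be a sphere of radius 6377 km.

cos σ = sin φ₁ sin φ₂ + cos φ₁ cos φ₂ cos Δλ
      = sin(47.66°)sin(64.51°) + cos(47.66°)cos(64.51°)cos(14.41°) = 0.9479
σ = 18.568° → d = Rσ = 6377·0.32407 = 2067 km

2067 km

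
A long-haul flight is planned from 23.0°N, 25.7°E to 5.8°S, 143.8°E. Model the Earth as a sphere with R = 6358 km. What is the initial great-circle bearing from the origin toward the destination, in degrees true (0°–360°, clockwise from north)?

84.1°

θ = atan2( sin Δλ·cos φ₂ ,  cos φ₁ sin φ₂ − sin φ₁ cos φ₂ cos Δλ )
  = atan2(+0.8776, +0.0901) = 84.14°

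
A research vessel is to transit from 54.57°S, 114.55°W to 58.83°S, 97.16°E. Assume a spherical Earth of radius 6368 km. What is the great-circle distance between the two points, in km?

cos σ = sin φ₁ sin φ₂ + cos φ₁ cos φ₂ cos Δλ
      = sin(-54.57°)sin(-58.83°) + cos(-54.57°)cos(-58.83°)cos(-148.29°) = 0.4419
σ = 63.772° → d = Rσ = 6368·1.11304 = 7088 km

7088 km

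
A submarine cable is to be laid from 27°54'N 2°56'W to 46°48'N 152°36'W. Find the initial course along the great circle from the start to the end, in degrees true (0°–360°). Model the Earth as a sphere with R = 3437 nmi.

339.4°

N = sin Δλ·cos φ₂ = -0.3457;  D = cos φ₁ sin φ₂ − sin φ₁ cos φ₂ cos Δλ = +0.9207
initial course = atan2(N, D) = 339.42°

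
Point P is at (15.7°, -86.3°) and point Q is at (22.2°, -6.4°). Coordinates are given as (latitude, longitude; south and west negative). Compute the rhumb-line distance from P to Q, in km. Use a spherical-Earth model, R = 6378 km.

Rhumb course C = atan2(Δλ, Δψ) with Δψ = ln[tan(π/4+φ₂/2)/tan(π/4+φ₁/2)] = +0.1200, Δλ = +1.3945 → C = 85.08°
d = R·|Δφ| / |cos C| = 6378·0.11345 / 0.08575 = 8438 km

8438 km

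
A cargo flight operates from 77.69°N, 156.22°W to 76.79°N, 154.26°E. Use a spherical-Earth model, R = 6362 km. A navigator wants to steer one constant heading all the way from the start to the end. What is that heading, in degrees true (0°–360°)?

265.3°

Meridional parts: M(φ₁)=+2.2271, M(φ₂)=+2.1560 → ΔM = -0.0711;  Δλ = -0.8643 rad
tan C = Δλ / ΔM = +12.1476 → C = 265.29°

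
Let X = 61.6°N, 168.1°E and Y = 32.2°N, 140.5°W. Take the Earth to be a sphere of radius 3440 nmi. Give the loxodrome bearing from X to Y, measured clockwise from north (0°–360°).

131.0°

Δψ = ln[tan(π/4+φ₂/2)/tan(π/4+φ₁/2)] = -0.7801
Δλ = +0.8971 rad (taken the short way round)
course = atan2(Δλ, Δψ) = 131.01°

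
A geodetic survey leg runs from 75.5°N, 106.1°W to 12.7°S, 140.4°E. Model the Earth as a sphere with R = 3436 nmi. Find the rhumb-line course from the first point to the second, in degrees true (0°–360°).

220.9°

Meridional parts: M(φ₁)=+2.0619, M(φ₂)=-0.2235 → ΔM = -2.2854;  Δλ = -1.9809 rad
tan C = Δλ / ΔM = +0.8668 → C = 220.92°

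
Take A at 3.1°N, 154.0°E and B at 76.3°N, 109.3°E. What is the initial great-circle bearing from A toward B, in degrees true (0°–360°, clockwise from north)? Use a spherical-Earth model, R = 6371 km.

350.2°

θ = atan2( sin Δλ·cos φ₂ ,  cos φ₁ sin φ₂ − sin φ₁ cos φ₂ cos Δλ )
  = atan2(-0.1666, +0.9610) = 350.17°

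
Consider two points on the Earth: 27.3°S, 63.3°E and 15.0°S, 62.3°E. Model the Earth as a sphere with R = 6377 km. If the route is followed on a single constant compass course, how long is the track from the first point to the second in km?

Rhumb course C = atan2(Δλ, Δψ) with Δψ = ln[tan(π/4+φ₂/2)/tan(π/4+φ₁/2)] = +0.2308, Δλ = -0.0175 → C = 355.67°
d = R·|Δφ| / |cos C| = 6377·0.21468 / 0.99715 = 1373 km

1373 km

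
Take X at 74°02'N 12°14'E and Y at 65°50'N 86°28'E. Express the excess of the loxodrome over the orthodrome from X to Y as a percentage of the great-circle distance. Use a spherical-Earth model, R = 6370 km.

Great circle: σ = 0.4329 rad → d_gc = Rσ = 2757.4 km
Rhumb: Δφ = -0.1431, Δλ = +1.2956, Δψ = -0.4230, q = Δφ/Δψ = 0.3384 → d_rh = R√(Δφ²+q²Δλ²) = 2937.7 km
Excess = (2937.7 − 2757.4) / 2757.4 = 180.3 / 2757.4 = 6.54% ≈ 6.5%

6.5%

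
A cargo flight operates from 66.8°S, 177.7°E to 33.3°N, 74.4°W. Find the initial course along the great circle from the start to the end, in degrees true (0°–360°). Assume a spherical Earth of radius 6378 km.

91.4°

θ = atan2( sin Δλ·cos φ₂ ,  cos φ₁ sin φ₂ − sin φ₁ cos φ₂ cos Δλ )
  = atan2(+0.7953, -0.0198) = 91.43°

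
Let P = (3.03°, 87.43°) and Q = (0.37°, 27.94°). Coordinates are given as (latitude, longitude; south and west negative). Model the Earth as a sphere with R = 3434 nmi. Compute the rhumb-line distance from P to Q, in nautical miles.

Δψ = ln[tan(π/4+φ₂/2)/tan(π/4+φ₁/2)] = -0.0465;  Δφ = -0.0464 rad,  Δλ = -1.0383 rad
q = Δφ/Δψ = 0.9995
d = R·√(Δφ² + q²Δλ²) = 3434·1.03878 = 3567 nmi

3567 nmi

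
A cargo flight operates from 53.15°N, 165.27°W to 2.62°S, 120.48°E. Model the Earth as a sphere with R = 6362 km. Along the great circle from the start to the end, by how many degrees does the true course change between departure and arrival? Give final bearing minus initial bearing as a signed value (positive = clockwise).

-40.2°

Initial bearing θ₁ = atan2(sin Δλ cos φ₂, cos φ₁ sin φ₂ − sin φ₁ cos φ₂ cos Δλ) = 255.74°
Final bearing θ₂ = (initial bearing from the destination back to the start) + 180° = 215.58°
Δθ = θ₂ − θ₁ = -40.2°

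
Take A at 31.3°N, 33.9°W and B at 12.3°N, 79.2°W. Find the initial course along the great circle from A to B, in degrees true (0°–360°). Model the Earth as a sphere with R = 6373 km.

255.9°

θ = atan2( sin Δλ·cos φ₂ ,  cos φ₁ sin φ₂ − sin φ₁ cos φ₂ cos Δλ )
  = atan2(-0.6945, -0.1750) = 255.86°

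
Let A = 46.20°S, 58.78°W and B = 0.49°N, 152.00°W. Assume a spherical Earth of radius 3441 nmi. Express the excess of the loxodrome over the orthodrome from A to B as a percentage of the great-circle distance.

2.5%

Great circle: σ = 1.6159 rad → d_gc = Rσ = 5560.2 nmi
Rhumb: Δφ = +0.8149, Δλ = -1.6270, Δψ = +0.9199, q = Δφ/Δψ = 0.8859 → d_rh = R√(Δφ²+q²Δλ²) = 5697.4 nmi
Excess = (5697.4 − 5560.2) / 5560.2 = 137.2 / 5560.2 = 2.47% ≈ 2.5%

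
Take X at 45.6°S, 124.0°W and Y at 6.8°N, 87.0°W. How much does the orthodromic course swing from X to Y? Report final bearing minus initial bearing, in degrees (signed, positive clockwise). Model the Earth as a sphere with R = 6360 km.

At departure: θ₁ = atan2(sin Δλ cos φ₂, cos φ₁ sin φ₂ − sin φ₁ cos φ₂ cos Δλ) = 42.62°
At arrival: θ₂ = atan2(sin Δλ cos φ₁, −cos φ₂ sin φ₁ + sin φ₂ cos φ₁ cos Δλ) = 28.50°
Δθ = θ₂ − θ₁ = -14.1°

-14.1°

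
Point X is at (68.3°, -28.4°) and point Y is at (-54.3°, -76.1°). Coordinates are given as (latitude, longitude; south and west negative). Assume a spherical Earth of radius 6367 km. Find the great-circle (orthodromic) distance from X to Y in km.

14173 km

Haversine: a = sin²(Δφ/2)+cos φ₁ cos φ₂ sin²(Δλ/2) = 0.80466;  σ = 2·atan2(√a,√(1−a))
σ = 127.541° → d = Rσ = 6367·2.22600 = 14173 km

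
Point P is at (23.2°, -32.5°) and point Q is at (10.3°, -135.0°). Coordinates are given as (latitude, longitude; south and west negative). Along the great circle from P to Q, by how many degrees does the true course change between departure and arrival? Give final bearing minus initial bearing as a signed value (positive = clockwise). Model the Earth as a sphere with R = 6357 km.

Initial bearing θ₁ = atan2(sin Δλ cos φ₂, cos φ₁ sin φ₂ − sin φ₁ cos φ₂ cos Δλ) = 284.49°
Final bearing θ₂ = (initial bearing from the destination back to the start) + 180° = 244.75°
Δθ = θ₂ − θ₁ = -39.7°

-39.7°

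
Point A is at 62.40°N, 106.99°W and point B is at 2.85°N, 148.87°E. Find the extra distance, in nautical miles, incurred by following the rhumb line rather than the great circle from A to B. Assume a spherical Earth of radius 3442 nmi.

Great circle: cos σ = sin φ₁ sin φ₂ + cos φ₁ cos φ₂ cos Δλ,  σ = 1.6398 rad → d_gc = 5644.3 nmi
Rhumb line: Δψ = -1.3542, q = Δφ/Δψ = 0.7675, d_rh = R√(Δφ²+q²Δλ²) = 5987.7 nmi
Excess = 5987.7 − 5644.3 = 343.4 ≈ 343 nmi

343 nmi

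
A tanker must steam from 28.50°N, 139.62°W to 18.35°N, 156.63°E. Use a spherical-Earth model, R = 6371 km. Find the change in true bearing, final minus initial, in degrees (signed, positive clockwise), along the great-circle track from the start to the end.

-27.9°

Initial bearing θ₁ = atan2(sin Δλ cos φ₂, cos φ₁ sin φ₂ − sin φ₁ cos φ₂ cos Δλ) = 275.13°
Final bearing θ₂ = (initial bearing from the destination back to the start) + 180° = 247.25°
Δθ = θ₂ − θ₁ = -27.9°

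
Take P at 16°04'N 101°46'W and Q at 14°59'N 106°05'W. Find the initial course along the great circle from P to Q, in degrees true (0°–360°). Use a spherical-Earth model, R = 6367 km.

256.0°

N = sin Δλ·cos φ₂ = -0.0727;  D = cos φ₁ sin φ₂ − sin φ₁ cos φ₂ cos Δλ = -0.0181
initial course = atan2(N, D) = 255.99°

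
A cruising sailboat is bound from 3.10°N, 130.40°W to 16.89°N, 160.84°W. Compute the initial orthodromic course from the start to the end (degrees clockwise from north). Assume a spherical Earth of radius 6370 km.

296.9°

N = sin Δλ·cos φ₂ = -0.4848;  D = cos φ₁ sin φ₂ − sin φ₁ cos φ₂ cos Δλ = +0.2455
initial course = atan2(N, D) = 296.86°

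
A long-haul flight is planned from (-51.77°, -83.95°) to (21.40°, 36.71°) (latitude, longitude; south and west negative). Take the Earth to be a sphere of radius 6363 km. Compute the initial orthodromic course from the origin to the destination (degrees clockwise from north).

N = sin Δλ·cos φ₂ = +0.8009;  D = cos φ₁ sin φ₂ − sin φ₁ cos φ₂ cos Δλ = -0.1472
initial course = atan2(N, D) = 100.41°

100.4°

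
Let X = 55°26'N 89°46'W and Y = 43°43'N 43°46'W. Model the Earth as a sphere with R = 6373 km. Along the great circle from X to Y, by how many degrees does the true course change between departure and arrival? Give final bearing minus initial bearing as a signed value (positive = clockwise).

+36.0°

At departure: θ₁ = atan2(sin Δλ cos φ₂, cos φ₁ sin φ₂ − sin φ₁ cos φ₂ cos Δλ) = 92.35°
At arrival: θ₂ = atan2(sin Δλ cos φ₁, −cos φ₂ sin φ₁ + sin φ₂ cos φ₁ cos Δλ) = 128.34°
Δθ = θ₂ − θ₁ = +36.0°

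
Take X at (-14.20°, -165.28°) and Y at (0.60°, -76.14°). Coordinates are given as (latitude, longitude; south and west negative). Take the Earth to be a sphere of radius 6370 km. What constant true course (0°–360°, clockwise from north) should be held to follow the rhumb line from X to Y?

Meridional parts: M(φ₁)=-0.2504, M(φ₂)=+0.0105 → ΔM = +0.2609;  Δλ = +1.5558 rad
tan C = Δλ / ΔM = +5.9635 → C = 80.48°

80.5°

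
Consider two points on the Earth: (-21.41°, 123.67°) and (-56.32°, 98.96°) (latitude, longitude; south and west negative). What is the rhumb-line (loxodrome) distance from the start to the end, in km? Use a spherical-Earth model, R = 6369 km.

Rhumb course C = atan2(Δλ, Δψ) with Δψ = ln[tan(π/4+φ₂/2)/tan(π/4+φ₁/2)] = -0.8124, Δλ = -0.4313 → C = 207.96°
d = R·|Δφ| / |cos C| = 6369·0.60929 / 0.88326 = 4394 km

4394 km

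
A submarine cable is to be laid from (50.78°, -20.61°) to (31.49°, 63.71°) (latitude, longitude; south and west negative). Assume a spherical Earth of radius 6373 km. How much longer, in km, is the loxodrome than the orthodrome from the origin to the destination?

323 km

Great circle: cos σ = sin φ₁ sin φ₂ + cos φ₁ cos φ₂ cos Δλ,  σ = 1.0950 rad → d_gc = 6978.47 km
Rhumb line: Δψ = -0.4525, q = Δφ/Δψ = 0.7441, d_rh = R√(Δφ²+q²Δλ²) = 7301.04 km
Excess = 7301.04 − 6978.47 = 322.57 ≈ 323 km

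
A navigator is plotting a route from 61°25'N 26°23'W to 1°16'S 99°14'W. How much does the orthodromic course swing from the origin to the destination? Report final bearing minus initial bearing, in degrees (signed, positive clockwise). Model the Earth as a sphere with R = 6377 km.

Initial bearing θ₁ = atan2(sin Δλ cos φ₂, cos φ₁ sin φ₂ − sin φ₁ cos φ₂ cos Δλ) = 254.25°
Final bearing θ₂ = (initial bearing from the destination back to the start) + 180° = 207.42°
Δθ = θ₂ − θ₁ = -46.8°

-46.8°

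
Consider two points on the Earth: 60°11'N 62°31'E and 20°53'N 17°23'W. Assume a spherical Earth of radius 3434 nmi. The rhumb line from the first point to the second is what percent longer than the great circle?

4.1%

Great circle: σ = 1.1694 rad → d_gc = Rσ = 4015.6 nmi
Rhumb: Δφ = -0.6859, Δλ = -1.3945, Δψ = -0.9505, q = Δφ/Δψ = 0.7216 → d_rh = R√(Δφ²+q²Δλ²) = 4182.0 nmi
Excess = (4182.0 − 4015.6) / 4015.6 = 166.4 / 4015.6 = 4.14% ≈ 4.1%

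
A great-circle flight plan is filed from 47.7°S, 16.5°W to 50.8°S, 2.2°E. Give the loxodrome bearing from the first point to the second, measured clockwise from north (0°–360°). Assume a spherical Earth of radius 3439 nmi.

Meridional parts: M(φ₁)=-0.9497, M(φ₂)=-1.0326 → ΔM = -0.0829;  Δλ = +0.3264 rad
tan C = Δλ / ΔM = -3.9358 → C = 104.26°

104.3°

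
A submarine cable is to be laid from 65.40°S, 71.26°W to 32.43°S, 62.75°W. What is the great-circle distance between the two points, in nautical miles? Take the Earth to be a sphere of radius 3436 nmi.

Haversine: a = sin²(Δφ/2)+cos φ₁ cos φ₂ sin²(Δλ/2) = 0.08246;  σ = 2·atan2(√a,√(1−a))
σ = 33.375° → d = Rσ = 3436·0.58251 = 2001 nmi

2001 nmi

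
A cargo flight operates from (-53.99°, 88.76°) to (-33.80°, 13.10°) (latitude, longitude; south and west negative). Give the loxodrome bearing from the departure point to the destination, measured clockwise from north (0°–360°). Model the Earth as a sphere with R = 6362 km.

290.6°

Δψ = ln[tan(π/4+φ₂/2)/tan(π/4+φ₁/2)] = +0.4964
Δλ = -1.3205 rad (taken the short way round)
course = atan2(Δλ, Δψ) = 290.60°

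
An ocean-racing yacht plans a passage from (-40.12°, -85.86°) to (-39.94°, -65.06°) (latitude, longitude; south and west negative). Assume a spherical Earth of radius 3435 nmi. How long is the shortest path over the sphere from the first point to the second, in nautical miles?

Haversine: a = sin²(Δφ/2)+cos φ₁ cos φ₂ sin²(Δλ/2) = 0.01911;  σ = 2·atan2(√a,√(1−a))
σ = 15.891° → d = Rσ = 3435·0.27736 = 953 nmi

953 nmi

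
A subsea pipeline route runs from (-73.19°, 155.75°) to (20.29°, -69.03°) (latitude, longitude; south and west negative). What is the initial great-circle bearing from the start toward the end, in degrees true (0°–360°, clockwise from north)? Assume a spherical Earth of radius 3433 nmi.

θ = atan2( sin Δλ·cos φ₂ ,  cos φ₁ sin φ₂ − sin φ₁ cos φ₂ cos Δλ )
  = atan2(+0.6607, -0.5370) = 129.11°

129.1°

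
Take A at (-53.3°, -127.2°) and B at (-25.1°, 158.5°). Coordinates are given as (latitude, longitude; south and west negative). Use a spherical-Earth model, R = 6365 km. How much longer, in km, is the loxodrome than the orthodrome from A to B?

221 km

Great circle: cos σ = sin φ₁ sin φ₂ + cos φ₁ cos φ₂ cos Δλ,  σ = 1.0626 rad → d_gc = 6763.8 km
Rhumb line: Δψ = +0.6508, q = Δφ/Δψ = 0.7563, d_rh = R√(Δφ²+q²Δλ²) = 6984.6 km
Excess = 6984.6 − 6763.8 = 220.8 ≈ 221 km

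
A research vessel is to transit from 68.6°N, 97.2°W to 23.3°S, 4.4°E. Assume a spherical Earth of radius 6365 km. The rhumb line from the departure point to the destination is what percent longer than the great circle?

Great circle: σ = 2.0216 rad → d_gc = Rσ = 12867.3 km
Rhumb: Δφ = -1.6040, Δλ = +1.7733, Δψ = -2.0846, q = Δφ/Δψ = 0.7694 → d_rh = R√(Δφ²+q²Δλ²) = 13403.2 km
Excess = (13403.2 − 12867.3) / 12867.3 = 535.9 / 12867.3 = 4.16% ≈ 4.2%

4.2%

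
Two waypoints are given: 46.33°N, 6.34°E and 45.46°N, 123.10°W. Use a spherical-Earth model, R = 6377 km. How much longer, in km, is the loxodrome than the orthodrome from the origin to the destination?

Great circle: cos σ = sin φ₁ sin φ₂ + cos φ₁ cos φ₂ cos Δλ,  σ = 1.3614 rad → d_gc = 8681.6 km
Rhumb line: Δψ = -0.0218, q = Δφ/Δψ = 0.6960, d_rh = R√(Δφ²+q²Δλ²) = 10026.8 km
Excess = 10026.8 − 8681.6 = 1345.2 ≈ 1345 km

1345 km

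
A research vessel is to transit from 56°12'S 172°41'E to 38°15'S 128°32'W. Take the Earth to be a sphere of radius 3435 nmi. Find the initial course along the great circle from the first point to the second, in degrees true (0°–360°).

90.5°

θ = atan2( sin Δλ·cos φ₂ ,  cos φ₁ sin φ₂ − sin φ₁ cos φ₂ cos Δλ )
  = atan2(+0.6716, -0.0062) = 90.53°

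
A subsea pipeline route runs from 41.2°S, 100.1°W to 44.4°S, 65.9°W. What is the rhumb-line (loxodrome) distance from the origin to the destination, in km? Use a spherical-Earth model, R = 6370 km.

2811 km

Rhumb course C = atan2(Δλ, Δψ) with Δψ = ln[tan(π/4+φ₂/2)/tan(π/4+φ₁/2)] = -0.0761, Δλ = +0.5969 → C = 97.27°
d = R·|Δφ| / |cos C| = 6370·0.05585 / 0.12654 = 2811 km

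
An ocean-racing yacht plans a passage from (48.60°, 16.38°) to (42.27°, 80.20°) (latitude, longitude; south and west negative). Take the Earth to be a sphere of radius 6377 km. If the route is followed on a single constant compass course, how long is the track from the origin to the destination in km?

5026 km

Δψ = ln[tan(π/4+φ₂/2)/tan(π/4+φ₁/2)] = -0.1577;  Δφ = -0.1105 rad,  Δλ = +1.1139 rad
q = Δφ/Δψ = 0.7006
d = R·√(Δφ² + q²Δλ²) = 6377·0.78818 = 5026 km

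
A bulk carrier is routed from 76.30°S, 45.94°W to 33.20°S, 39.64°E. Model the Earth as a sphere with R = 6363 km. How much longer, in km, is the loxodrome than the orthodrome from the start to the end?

435 km

Great circle: cos σ = sin φ₁ sin φ₂ + cos φ₁ cos φ₂ cos Δλ,  σ = 0.9917 rad → d_gc = 6310.3 km
Rhumb line: Δψ = +1.5043, q = Δφ/Δψ = 0.5001, d_rh = R√(Δφ²+q²Δλ²) = 6745.2 km
Excess = 6745.2 − 6310.3 = 434.9 ≈ 435 km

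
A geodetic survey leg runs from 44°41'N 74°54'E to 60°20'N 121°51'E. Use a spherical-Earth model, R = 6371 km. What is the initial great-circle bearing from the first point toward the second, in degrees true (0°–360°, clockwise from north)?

θ = atan2( sin Δλ·cos φ₂ ,  cos φ₁ sin φ₂ − sin φ₁ cos φ₂ cos Δλ )
  = atan2(+0.3617, +0.3802) = 43.57°

43.6°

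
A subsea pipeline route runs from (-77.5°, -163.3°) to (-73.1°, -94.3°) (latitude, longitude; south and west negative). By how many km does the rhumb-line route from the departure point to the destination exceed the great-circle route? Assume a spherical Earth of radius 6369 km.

Great circle: cos σ = sin φ₁ sin φ₂ + cos φ₁ cos φ₂ cos Δλ,  σ = 0.2954 rad → d_gc = 1881.5 km
Rhumb line: Δψ = +0.3049, q = Δφ/Δψ = 0.2519, d_rh = R√(Δφ²+q²Δλ²) = 1992.8 km
Excess = 1992.8 − 1881.5 = 111.3 ≈ 111 km

111 km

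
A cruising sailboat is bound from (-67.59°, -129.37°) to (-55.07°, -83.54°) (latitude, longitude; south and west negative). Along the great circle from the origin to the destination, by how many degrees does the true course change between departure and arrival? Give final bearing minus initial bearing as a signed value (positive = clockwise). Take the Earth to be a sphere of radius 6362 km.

-40.9°

Initial bearing θ₁ = atan2(sin Δλ cos φ₂, cos φ₁ sin φ₂ − sin φ₁ cos φ₂ cos Δλ) = 82.20°
Final bearing θ₂ = (initial bearing from the destination back to the start) + 180° = 41.27°
Δθ = θ₂ − θ₁ = -40.9°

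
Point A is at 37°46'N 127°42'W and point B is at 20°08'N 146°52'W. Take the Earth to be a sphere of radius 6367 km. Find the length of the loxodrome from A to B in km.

Rhumb course C = atan2(Δλ, Δψ) with Δψ = ln[tan(π/4+φ₂/2)/tan(π/4+φ₁/2)] = -0.3540, Δλ = -0.3345 → C = 223.38°
d = R·|Δφ| / |cos C| = 6367·0.30776 / 0.72679 = 2696 km

2696 km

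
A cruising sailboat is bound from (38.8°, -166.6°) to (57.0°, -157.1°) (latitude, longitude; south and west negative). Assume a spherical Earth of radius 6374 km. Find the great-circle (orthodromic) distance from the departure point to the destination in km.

Haversine: a = sin²(Δφ/2)+cos φ₁ cos φ₂ sin²(Δλ/2) = 0.02792;  σ = 2·atan2(√a,√(1−a))
σ = 19.239° → d = Rσ = 6374·0.33579 = 2140 km

2140 km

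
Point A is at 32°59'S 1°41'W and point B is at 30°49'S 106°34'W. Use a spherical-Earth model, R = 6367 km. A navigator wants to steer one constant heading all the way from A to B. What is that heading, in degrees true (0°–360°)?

Δψ = ln[tan(π/4+φ₂/2)/tan(π/4+φ₁/2)] = +0.0445
Δλ = -1.8306 rad (taken the short way round)
course = atan2(Δλ, Δψ) = 271.39°

271.4°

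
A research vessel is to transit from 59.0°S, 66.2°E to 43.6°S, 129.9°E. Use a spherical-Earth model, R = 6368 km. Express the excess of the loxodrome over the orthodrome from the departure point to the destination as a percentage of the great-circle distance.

3.4%

Great circle: σ = 0.7130 rad → d_gc = Rσ = 4540.7 km
Rhumb: Δφ = +0.2688, Δλ = +1.1118, Δψ = +0.4353, q = Δφ/Δψ = 0.6174 → d_rh = R√(Δφ²+q²Δλ²) = 4694.3 km
Excess = (4694.3 − 4540.7) / 4540.7 = 153.6 / 4540.7 = 3.38% ≈ 3.4%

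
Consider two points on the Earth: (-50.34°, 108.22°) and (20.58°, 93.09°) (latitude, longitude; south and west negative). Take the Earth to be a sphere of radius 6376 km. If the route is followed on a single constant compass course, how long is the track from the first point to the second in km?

8034 km

Rhumb course C = atan2(Δλ, Δψ) with Δψ = ln[tan(π/4+φ₂/2)/tan(π/4+φ₁/2)] = +1.3871, Δλ = -0.2641 → C = 349.22°
d = R·|Δφ| / |cos C| = 6376·1.23779 / 0.98236 = 8034 km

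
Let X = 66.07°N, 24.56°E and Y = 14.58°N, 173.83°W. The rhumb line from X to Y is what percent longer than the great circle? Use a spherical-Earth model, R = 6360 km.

Great circle: σ = 1.7137 rad → d_gc = Rσ = 10899.1 km
Rhumb: Δφ = -0.8987, Δλ = +2.8206, Δψ = -1.2943, q = Δφ/Δψ = 0.6943 → d_rh = R√(Δφ²+q²Δλ²) = 13704.5 km
Excess = (13704.5 − 10899.1) / 10899.1 = 2805.4 / 10899.1 = 25.74% ≈ 25.7%

25.7%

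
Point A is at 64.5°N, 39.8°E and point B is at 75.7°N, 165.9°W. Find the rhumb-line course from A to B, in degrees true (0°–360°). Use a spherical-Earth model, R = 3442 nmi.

77.6°

Δψ = ln[tan(π/4+φ₂/2)/tan(π/4+φ₁/2)] = +0.5899
Δλ = +2.6930 rad (taken the short way round)
course = atan2(Δλ, Δψ) = 77.64°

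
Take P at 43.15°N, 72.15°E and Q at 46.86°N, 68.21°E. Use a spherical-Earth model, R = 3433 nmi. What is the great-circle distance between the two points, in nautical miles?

278 nmi

cos σ = sin φ₁ sin φ₂ + cos φ₁ cos φ₂ cos Δλ
      = sin(43.15°)sin(46.86°) + cos(43.15°)cos(46.86°)cos(-3.94°) = 0.9967
σ = 4.638° → d = Rσ = 3433·0.08095 = 278 nmi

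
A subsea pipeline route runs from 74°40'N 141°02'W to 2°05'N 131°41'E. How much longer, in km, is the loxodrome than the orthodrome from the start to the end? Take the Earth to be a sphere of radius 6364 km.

Great circle: cos σ = sin φ₁ sin φ₂ + cos φ₁ cos φ₂ cos Δλ,  σ = 1.5232 rad → d_gc = 9693.6 km
Rhumb line: Δψ = -1.9690, q = Δφ/Δψ = 0.6434, d_rh = R√(Δφ²+q²Δλ²) = 10193.3 km
Excess = 10193.3 − 9693.6 = 499.7 ≈ 500 km

500 km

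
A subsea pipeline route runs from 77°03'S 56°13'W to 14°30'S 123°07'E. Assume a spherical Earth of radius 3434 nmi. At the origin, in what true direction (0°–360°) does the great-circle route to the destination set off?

179.4°

N = sin Δλ·cos φ₂ = +0.0113;  D = cos φ₁ sin φ₂ − sin φ₁ cos φ₂ cos Δλ = -0.9996
initial course = atan2(N, D) = 179.35°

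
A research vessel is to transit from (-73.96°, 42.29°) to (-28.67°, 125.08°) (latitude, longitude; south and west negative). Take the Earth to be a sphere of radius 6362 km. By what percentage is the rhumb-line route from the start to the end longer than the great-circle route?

Great circle: σ = 1.0570 rad → d_gc = Rσ = 6724.4 km
Rhumb: Δφ = +0.7905, Δλ = +1.4450, Δψ = +1.4370, q = Δφ/Δψ = 0.5501 → d_rh = R√(Δφ²+q²Δλ²) = 7131.5 km
Excess = (7131.5 − 6724.4) / 6724.4 = 407.1 / 6724.4 = 6.054% ≈ 6.1%

6.1%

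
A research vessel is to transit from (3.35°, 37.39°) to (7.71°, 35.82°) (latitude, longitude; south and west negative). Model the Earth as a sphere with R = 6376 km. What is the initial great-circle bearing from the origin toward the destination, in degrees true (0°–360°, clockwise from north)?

340.4°

θ = atan2( sin Δλ·cos φ₂ ,  cos φ₁ sin φ₂ − sin φ₁ cos φ₂ cos Δλ )
  = atan2(-0.0272, +0.0760) = 340.35°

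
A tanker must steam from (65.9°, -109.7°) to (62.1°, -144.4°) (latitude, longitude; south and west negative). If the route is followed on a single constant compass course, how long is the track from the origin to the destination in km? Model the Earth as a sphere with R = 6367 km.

Rhumb course C = atan2(Δλ, Δψ) with Δψ = ln[tan(π/4+φ₂/2)/tan(π/4+φ₁/2)] = -0.1516, Δλ = -0.6056 → C = 255.95°
d = R·|Δφ| / |cos C| = 6367·0.06632 / 0.24276 = 1739 km

1739 km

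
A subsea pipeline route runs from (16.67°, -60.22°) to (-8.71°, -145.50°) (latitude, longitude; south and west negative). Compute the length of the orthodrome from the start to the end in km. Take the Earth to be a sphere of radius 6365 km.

cos σ = sin φ₁ sin φ₂ + cos φ₁ cos φ₂ cos Δλ
      = sin(16.67°)sin(-8.71°) + cos(16.67°)cos(-8.71°)cos(-85.28°) = 0.0345
σ = 88.024° → d = Rσ = 6365·1.53631 = 9779 km

9779 km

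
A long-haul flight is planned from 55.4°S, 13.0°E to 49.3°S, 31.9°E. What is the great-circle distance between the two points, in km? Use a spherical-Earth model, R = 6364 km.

cos σ = sin φ₁ sin φ₂ + cos φ₁ cos φ₂ cos Δλ
      = sin(-55.40°)sin(-49.30°) + cos(-55.40°)cos(-49.30°)cos(18.90°) = 0.9744
σ = 12.999° → d = Rσ = 6364·0.22688 = 1444 km

1444 km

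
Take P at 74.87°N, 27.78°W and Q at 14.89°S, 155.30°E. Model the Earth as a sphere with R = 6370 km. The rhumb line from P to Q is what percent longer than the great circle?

Great circle: σ = 2.0943 rad → d_gc = Rσ = 13340.8 km
Rhumb: Δφ = -1.5666, Δλ = -3.0878, Δψ = -2.2817, q = Δφ/Δψ = 0.6866 → d_rh = R√(Δφ²+q²Δλ²) = 16791.9 km
Excess = (16791.9 − 13340.8) / 13340.8 = 3451.1 / 13340.8 = 25.87% ≈ 25.9%

25.9%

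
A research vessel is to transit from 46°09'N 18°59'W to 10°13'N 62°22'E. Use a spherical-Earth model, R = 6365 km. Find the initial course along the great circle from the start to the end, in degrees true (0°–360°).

89.0°

θ = atan2( sin Δλ·cos φ₂ ,  cos φ₁ sin φ₂ − sin φ₁ cos φ₂ cos Δλ )
  = atan2(+0.9729, +0.0161) = 89.05°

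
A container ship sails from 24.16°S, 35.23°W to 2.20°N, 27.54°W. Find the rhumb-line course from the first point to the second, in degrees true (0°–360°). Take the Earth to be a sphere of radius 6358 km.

Δψ = ln[tan(π/4+φ₂/2)/tan(π/4+φ₁/2)] = +0.4732
Δλ = +0.1342 rad (taken the short way round)
course = atan2(Δλ, Δψ) = 15.84°

15.8°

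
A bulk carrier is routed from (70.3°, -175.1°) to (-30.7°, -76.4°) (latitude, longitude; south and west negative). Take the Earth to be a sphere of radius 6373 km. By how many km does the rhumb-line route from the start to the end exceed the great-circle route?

475 km

Great circle: cos σ = sin φ₁ sin φ₂ + cos φ₁ cos φ₂ cos Δλ,  σ = 2.1229 rad → d_gc = 13529.4 km
Rhumb line: Δψ = -2.3143, q = Δφ/Δψ = 0.7617, d_rh = R√(Δφ²+q²Δλ²) = 14004.7 km
Excess = 14004.7 − 13529.4 = 475.3 ≈ 475 km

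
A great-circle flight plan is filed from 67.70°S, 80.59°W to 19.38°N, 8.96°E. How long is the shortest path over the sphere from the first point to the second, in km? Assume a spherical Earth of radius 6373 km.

Haversine: a = sin²(Δφ/2)+cos φ₁ cos φ₂ sin²(Δλ/2) = 0.65210;  σ = 2·atan2(√a,√(1−a))
σ = 107.710° → d = Rσ = 6373·1.87990 = 11981 km

11981 km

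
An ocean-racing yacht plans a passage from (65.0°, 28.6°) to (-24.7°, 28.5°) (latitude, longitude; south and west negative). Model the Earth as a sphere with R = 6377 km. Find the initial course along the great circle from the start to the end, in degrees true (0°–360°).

θ = atan2( sin Δλ·cos φ₂ ,  cos φ₁ sin φ₂ − sin φ₁ cos φ₂ cos Δλ )
  = atan2(-0.0016, -1.0000) = 180.09°

180.1°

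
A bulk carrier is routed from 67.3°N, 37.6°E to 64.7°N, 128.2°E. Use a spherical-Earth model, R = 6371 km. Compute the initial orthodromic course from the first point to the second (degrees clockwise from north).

50.4°

θ = atan2( sin Δλ·cos φ₂ ,  cos φ₁ sin φ₂ − sin φ₁ cos φ₂ cos Δλ )
  = atan2(+0.4273, +0.3530) = 50.44°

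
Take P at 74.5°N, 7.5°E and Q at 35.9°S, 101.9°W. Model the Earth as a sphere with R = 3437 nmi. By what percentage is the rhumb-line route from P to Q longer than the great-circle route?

Great circle: σ = 2.2613 rad → d_gc = Rσ = 7772.2 nmi
Rhumb: Δφ = -1.9268, Δλ = -1.9094, Δψ = -2.6665, q = Δφ/Δψ = 0.7226 → d_rh = R√(Δφ²+q²Δλ²) = 8145.3 nmi
Excess = (8145.3 − 7772.2) / 7772.2 = 373.1 / 7772.2 = 4.80% ≈ 4.8%

4.8%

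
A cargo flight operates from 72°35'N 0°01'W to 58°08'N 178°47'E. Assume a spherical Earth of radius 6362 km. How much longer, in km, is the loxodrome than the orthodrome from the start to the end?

Great circle: cos σ = sin φ₁ sin φ₂ + cos φ₁ cos φ₂ cos Δλ,  σ = 0.8601 rad → d_gc = 5472.0 km
Rhumb line: Δψ = -0.6226, q = Δφ/Δψ = 0.4050, d_rh = R√(Δφ²+q²Δλ²) = 8200.1 km
Excess = 8200.1 − 5472.0 = 2728.1 ≈ 2728 km

2728 km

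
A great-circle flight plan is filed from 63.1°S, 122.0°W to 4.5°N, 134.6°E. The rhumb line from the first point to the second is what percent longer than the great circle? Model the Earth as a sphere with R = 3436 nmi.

5.3%

Great circle: σ = 1.7462 rad → d_gc = Rσ = 5999.9 nmi
Rhumb: Δφ = +1.1798, Δλ = -1.8047, Δψ = +1.5093, q = Δφ/Δψ = 0.7817 → d_rh = R√(Δφ²+q²Δλ²) = 6319.2 nmi
Excess = (6319.2 − 5999.9) / 5999.9 = 319.3 / 5999.9 = 5.32% ≈ 5.3%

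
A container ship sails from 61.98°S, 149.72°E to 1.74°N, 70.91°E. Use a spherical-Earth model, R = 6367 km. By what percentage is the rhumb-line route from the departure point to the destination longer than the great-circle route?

2.8%

Great circle: σ = 1.5064 rad → d_gc = Rσ = 9591.5 km
Rhumb: Δφ = +1.1121, Δλ = -1.3755, Δψ = +1.4186, q = Δφ/Δψ = 0.7839 → d_rh = R√(Δφ²+q²Δλ²) = 9862.9 km
Excess = (9862.9 − 9591.5) / 9591.5 = 271.4 / 9591.5 = 2.83% ≈ 2.8%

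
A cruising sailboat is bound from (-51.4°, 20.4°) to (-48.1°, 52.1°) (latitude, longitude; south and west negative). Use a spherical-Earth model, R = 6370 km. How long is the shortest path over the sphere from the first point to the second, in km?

cos σ = sin φ₁ sin φ₂ + cos φ₁ cos φ₂ cos Δλ
      = sin(-51.40°)sin(-48.10°) + cos(-51.40°)cos(-48.10°)cos(31.70°) = 0.9362
σ = 20.580° → d = Rσ = 6370·0.35919 = 2288 km

2288 km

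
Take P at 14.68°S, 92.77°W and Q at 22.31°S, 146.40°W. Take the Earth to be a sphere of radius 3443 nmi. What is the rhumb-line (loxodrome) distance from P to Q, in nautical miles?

Δψ = ln[tan(π/4+φ₂/2)/tan(π/4+φ₁/2)] = -0.1405;  Δφ = -0.1332 rad,  Δλ = -0.9360 rad
q = Δφ/Δψ = 0.9475
d = R·√(Δφ² + q²Δλ²) = 3443·0.89681 = 3088 nmi

3088 nmi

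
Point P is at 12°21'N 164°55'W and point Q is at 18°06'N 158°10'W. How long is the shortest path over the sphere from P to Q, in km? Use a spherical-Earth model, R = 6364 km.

cos σ = sin φ₁ sin φ₂ + cos φ₁ cos φ₂ cos Δλ
      = sin(12.35°)sin(18.10°) + cos(12.35°)cos(18.10°)cos(6.75°) = 0.9885
σ = 8.685° → d = Rσ = 6364·0.15159 = 965 km

965 km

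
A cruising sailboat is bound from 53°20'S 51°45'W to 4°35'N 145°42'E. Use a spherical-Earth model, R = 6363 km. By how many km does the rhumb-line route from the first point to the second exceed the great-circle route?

Great circle: cos σ = sin φ₁ sin φ₂ + cos φ₁ cos φ₂ cos Δλ,  σ = 2.2549 rad → d_gc = 14347.7 km
Rhumb line: Δψ = +1.1846, q = Δφ/Δψ = 0.8533, d_rh = R√(Δφ²+q²Δλ²) = 16692.8 km
Excess = 16692.8 − 14347.7 = 2345.1 ≈ 2345 km

2345 km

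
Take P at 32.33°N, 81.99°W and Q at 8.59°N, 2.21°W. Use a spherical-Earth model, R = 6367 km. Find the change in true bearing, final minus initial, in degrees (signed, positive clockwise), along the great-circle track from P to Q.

+33.2°

Initial bearing θ₁ = atan2(sin Δλ cos φ₂, cos φ₁ sin φ₂ − sin φ₁ cos φ₂ cos Δλ) = 88.09°
Final bearing θ₂ = (initial bearing from the destination back to the start) + 180° = 121.34°
Δθ = θ₂ − θ₁ = +33.2°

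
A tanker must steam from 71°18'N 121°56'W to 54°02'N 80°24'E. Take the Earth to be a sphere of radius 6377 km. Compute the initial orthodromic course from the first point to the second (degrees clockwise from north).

N = sin Δλ·cos φ₂ = -0.2232;  D = cos φ₁ sin φ₂ − sin φ₁ cos φ₂ cos Δλ = +0.7741
initial course = atan2(N, D) = 343.92°

343.9°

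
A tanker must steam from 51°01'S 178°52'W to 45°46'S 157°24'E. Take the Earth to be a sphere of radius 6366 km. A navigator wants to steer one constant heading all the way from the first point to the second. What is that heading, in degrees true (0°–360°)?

Meridional parts: M(φ₁)=-1.0386, M(φ₂)=-0.9004 → ΔM = +0.1382;  Δλ = -0.4142 rad
tan C = Δλ / ΔM = -2.9981 → C = 288.45°

288.4°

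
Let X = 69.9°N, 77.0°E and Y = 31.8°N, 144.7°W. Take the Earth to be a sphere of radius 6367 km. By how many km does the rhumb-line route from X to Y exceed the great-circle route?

Great circle: cos σ = sin φ₁ sin φ₂ + cos φ₁ cos φ₂ cos Δλ,  σ = 1.2903 rad → d_gc = 8215.6 km
Rhumb line: Δψ = -1.1444, q = Δφ/Δψ = 0.5811, d_rh = R√(Δφ²+q²Δλ²) = 9883.0 km
Excess = 9883.0 − 8215.6 = 1667.4 ≈ 1667 km

1667 km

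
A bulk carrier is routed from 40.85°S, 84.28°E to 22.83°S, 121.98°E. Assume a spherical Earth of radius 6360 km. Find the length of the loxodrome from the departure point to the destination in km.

Rhumb course C = atan2(Δλ, Δψ) with Δψ = ln[tan(π/4+φ₂/2)/tan(π/4+φ₁/2)] = +0.3730, Δλ = +0.6580 → C = 60.45°
d = R·|Δφ| / |cos C| = 6360·0.31451 / 0.49311 = 4056 km

4056 km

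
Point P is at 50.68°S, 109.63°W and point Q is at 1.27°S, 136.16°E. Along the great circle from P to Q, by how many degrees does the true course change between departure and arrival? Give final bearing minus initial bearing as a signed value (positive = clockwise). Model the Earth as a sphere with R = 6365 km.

At departure: θ₁ = atan2(sin Δλ cos φ₂, cos φ₁ sin φ₂ − sin φ₁ cos φ₂ cos Δλ) = 250.04°
At arrival: θ₂ = atan2(sin Δλ cos φ₁, −cos φ₂ sin φ₁ + sin φ₂ cos φ₁ cos Δλ) = 323.44°
Δθ = θ₂ − θ₁ = +73.4°

+73.4°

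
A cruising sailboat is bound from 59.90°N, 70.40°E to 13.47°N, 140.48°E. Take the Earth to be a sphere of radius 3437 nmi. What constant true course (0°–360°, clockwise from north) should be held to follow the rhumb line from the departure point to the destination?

Δψ = ln[tan(π/4+φ₂/2)/tan(π/4+φ₁/2)] = -1.0762
Δλ = +1.2231 rad (taken the short way round)
course = atan2(Δλ, Δψ) = 131.34°

131.3°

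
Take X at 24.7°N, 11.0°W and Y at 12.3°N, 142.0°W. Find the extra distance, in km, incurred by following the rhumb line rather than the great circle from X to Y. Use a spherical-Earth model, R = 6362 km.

Great circle: cos σ = sin φ₁ sin φ₂ + cos φ₁ cos φ₂ cos Δλ,  σ = 2.0867 rad → d_gc = 13275.7 km
Rhumb line: Δψ = -0.2288, q = Δφ/Δψ = 0.9461, d_rh = R√(Δφ²+q²Δλ²) = 13830.0 km
Excess = 13830.0 − 13275.7 = 554.3 ≈ 554 km

554 km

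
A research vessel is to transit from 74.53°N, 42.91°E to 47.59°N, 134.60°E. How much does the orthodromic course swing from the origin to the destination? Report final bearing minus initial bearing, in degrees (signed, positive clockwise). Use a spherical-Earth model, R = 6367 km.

At departure: θ₁ = atan2(sin Δλ cos φ₂, cos φ₁ sin φ₂ − sin φ₁ cos φ₂ cos Δλ) = 72.23°
At arrival: θ₂ = atan2(sin Δλ cos φ₁, −cos φ₂ sin φ₁ + sin φ₂ cos φ₁ cos Δλ) = 157.88°
Δθ = θ₂ − θ₁ = +85.7°

+85.7°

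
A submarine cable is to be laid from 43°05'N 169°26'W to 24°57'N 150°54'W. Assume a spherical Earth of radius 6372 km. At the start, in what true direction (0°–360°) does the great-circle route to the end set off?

134.1°

θ = atan2( sin Δλ·cos φ₂ ,  cos φ₁ sin φ₂ − sin φ₁ cos φ₂ cos Δλ )
  = atan2(+0.2882, -0.2791) = 134.08°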